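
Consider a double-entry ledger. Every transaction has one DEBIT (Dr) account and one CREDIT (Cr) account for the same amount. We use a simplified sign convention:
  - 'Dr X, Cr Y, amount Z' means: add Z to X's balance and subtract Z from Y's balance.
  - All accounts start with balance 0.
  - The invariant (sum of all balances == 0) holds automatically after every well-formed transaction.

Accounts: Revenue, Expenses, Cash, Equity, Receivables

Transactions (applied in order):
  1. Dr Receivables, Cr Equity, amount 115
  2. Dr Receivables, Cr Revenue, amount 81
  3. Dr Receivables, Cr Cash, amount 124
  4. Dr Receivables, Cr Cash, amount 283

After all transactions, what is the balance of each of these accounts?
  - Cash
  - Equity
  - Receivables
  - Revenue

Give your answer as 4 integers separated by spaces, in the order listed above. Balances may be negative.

Answer: -407 -115 603 -81

Derivation:
After txn 1 (Dr Receivables, Cr Equity, amount 115): Equity=-115 Receivables=115
After txn 2 (Dr Receivables, Cr Revenue, amount 81): Equity=-115 Receivables=196 Revenue=-81
After txn 3 (Dr Receivables, Cr Cash, amount 124): Cash=-124 Equity=-115 Receivables=320 Revenue=-81
After txn 4 (Dr Receivables, Cr Cash, amount 283): Cash=-407 Equity=-115 Receivables=603 Revenue=-81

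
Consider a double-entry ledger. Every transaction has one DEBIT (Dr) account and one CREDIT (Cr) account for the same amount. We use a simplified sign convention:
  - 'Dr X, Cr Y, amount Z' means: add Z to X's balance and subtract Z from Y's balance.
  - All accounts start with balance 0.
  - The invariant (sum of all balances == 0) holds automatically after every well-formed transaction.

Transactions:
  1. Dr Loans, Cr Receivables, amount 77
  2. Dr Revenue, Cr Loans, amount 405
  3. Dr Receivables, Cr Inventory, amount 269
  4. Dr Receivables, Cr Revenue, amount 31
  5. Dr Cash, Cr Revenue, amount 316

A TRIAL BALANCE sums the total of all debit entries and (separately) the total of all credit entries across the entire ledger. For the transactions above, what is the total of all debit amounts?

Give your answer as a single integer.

Txn 1: debit+=77
Txn 2: debit+=405
Txn 3: debit+=269
Txn 4: debit+=31
Txn 5: debit+=316
Total debits = 1098

Answer: 1098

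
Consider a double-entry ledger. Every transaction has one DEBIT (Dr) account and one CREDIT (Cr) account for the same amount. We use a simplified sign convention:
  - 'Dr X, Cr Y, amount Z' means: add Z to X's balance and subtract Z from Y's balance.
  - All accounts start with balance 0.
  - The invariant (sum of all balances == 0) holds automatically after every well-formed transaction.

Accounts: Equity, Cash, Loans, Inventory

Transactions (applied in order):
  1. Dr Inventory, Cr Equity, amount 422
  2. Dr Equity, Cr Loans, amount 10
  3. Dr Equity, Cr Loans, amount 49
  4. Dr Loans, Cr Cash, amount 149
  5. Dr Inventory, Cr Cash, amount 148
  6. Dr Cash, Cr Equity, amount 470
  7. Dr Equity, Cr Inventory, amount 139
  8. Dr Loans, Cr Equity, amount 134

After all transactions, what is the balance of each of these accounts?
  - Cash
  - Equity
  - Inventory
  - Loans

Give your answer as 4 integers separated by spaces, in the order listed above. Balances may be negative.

After txn 1 (Dr Inventory, Cr Equity, amount 422): Equity=-422 Inventory=422
After txn 2 (Dr Equity, Cr Loans, amount 10): Equity=-412 Inventory=422 Loans=-10
After txn 3 (Dr Equity, Cr Loans, amount 49): Equity=-363 Inventory=422 Loans=-59
After txn 4 (Dr Loans, Cr Cash, amount 149): Cash=-149 Equity=-363 Inventory=422 Loans=90
After txn 5 (Dr Inventory, Cr Cash, amount 148): Cash=-297 Equity=-363 Inventory=570 Loans=90
After txn 6 (Dr Cash, Cr Equity, amount 470): Cash=173 Equity=-833 Inventory=570 Loans=90
After txn 7 (Dr Equity, Cr Inventory, amount 139): Cash=173 Equity=-694 Inventory=431 Loans=90
After txn 8 (Dr Loans, Cr Equity, amount 134): Cash=173 Equity=-828 Inventory=431 Loans=224

Answer: 173 -828 431 224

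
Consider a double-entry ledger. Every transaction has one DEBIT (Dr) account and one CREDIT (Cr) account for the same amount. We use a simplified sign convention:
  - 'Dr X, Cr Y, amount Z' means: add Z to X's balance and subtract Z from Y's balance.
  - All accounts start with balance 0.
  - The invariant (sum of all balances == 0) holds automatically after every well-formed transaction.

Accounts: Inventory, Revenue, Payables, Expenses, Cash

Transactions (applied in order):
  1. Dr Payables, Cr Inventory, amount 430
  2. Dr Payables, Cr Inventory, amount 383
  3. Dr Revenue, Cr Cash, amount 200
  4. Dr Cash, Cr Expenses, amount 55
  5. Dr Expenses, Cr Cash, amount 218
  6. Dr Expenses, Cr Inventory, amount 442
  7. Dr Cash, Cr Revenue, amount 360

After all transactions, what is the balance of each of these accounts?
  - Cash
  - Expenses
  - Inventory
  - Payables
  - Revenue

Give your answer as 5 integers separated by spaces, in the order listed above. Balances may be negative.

After txn 1 (Dr Payables, Cr Inventory, amount 430): Inventory=-430 Payables=430
After txn 2 (Dr Payables, Cr Inventory, amount 383): Inventory=-813 Payables=813
After txn 3 (Dr Revenue, Cr Cash, amount 200): Cash=-200 Inventory=-813 Payables=813 Revenue=200
After txn 4 (Dr Cash, Cr Expenses, amount 55): Cash=-145 Expenses=-55 Inventory=-813 Payables=813 Revenue=200
After txn 5 (Dr Expenses, Cr Cash, amount 218): Cash=-363 Expenses=163 Inventory=-813 Payables=813 Revenue=200
After txn 6 (Dr Expenses, Cr Inventory, amount 442): Cash=-363 Expenses=605 Inventory=-1255 Payables=813 Revenue=200
After txn 7 (Dr Cash, Cr Revenue, amount 360): Cash=-3 Expenses=605 Inventory=-1255 Payables=813 Revenue=-160

Answer: -3 605 -1255 813 -160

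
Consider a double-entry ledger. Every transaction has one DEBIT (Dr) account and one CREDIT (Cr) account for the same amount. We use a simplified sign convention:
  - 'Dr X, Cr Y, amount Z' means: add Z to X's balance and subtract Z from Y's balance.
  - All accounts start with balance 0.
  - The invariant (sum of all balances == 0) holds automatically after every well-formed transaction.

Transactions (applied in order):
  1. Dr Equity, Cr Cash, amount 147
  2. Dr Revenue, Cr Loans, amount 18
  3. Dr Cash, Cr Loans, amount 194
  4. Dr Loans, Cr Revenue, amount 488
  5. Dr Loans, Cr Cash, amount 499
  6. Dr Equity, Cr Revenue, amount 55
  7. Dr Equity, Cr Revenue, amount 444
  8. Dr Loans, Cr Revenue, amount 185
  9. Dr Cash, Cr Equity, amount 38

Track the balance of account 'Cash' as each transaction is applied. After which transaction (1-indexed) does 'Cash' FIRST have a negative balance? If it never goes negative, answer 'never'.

After txn 1: Cash=-147

Answer: 1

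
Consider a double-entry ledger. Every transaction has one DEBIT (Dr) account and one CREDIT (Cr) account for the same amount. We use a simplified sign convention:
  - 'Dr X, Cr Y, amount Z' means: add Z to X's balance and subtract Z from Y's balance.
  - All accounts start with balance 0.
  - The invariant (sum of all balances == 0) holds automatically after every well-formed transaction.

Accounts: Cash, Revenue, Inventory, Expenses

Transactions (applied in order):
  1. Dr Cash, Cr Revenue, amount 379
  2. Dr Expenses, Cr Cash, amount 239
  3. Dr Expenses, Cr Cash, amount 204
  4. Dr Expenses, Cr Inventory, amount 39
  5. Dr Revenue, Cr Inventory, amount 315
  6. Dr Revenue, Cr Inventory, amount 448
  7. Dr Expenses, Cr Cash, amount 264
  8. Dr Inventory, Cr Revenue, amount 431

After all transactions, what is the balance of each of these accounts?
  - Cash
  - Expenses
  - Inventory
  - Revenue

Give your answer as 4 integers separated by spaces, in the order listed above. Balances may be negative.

Answer: -328 746 -371 -47

Derivation:
After txn 1 (Dr Cash, Cr Revenue, amount 379): Cash=379 Revenue=-379
After txn 2 (Dr Expenses, Cr Cash, amount 239): Cash=140 Expenses=239 Revenue=-379
After txn 3 (Dr Expenses, Cr Cash, amount 204): Cash=-64 Expenses=443 Revenue=-379
After txn 4 (Dr Expenses, Cr Inventory, amount 39): Cash=-64 Expenses=482 Inventory=-39 Revenue=-379
After txn 5 (Dr Revenue, Cr Inventory, amount 315): Cash=-64 Expenses=482 Inventory=-354 Revenue=-64
After txn 6 (Dr Revenue, Cr Inventory, amount 448): Cash=-64 Expenses=482 Inventory=-802 Revenue=384
After txn 7 (Dr Expenses, Cr Cash, amount 264): Cash=-328 Expenses=746 Inventory=-802 Revenue=384
After txn 8 (Dr Inventory, Cr Revenue, amount 431): Cash=-328 Expenses=746 Inventory=-371 Revenue=-47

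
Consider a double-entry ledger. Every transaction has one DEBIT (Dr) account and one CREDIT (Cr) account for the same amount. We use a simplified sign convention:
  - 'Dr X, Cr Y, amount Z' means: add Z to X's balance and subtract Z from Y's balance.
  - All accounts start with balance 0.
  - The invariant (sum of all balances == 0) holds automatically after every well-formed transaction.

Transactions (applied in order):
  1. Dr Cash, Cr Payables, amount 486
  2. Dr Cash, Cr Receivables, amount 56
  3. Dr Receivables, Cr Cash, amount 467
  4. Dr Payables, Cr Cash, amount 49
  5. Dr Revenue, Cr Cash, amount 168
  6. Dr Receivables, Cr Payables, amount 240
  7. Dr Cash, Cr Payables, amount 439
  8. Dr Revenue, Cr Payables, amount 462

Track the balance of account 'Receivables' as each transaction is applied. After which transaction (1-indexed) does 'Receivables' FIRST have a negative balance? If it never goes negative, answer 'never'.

After txn 1: Receivables=0
After txn 2: Receivables=-56

Answer: 2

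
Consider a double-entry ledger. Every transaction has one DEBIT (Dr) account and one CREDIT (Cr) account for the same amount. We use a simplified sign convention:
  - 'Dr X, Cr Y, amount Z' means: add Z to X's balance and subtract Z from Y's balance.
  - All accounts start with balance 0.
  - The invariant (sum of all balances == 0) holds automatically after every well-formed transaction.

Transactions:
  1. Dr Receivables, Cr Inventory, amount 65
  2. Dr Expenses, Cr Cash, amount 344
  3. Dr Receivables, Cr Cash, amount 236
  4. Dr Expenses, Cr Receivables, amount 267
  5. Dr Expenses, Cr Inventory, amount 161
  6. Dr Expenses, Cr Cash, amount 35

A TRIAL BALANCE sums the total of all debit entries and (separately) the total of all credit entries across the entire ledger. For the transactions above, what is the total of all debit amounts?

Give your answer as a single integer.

Answer: 1108

Derivation:
Txn 1: debit+=65
Txn 2: debit+=344
Txn 3: debit+=236
Txn 4: debit+=267
Txn 5: debit+=161
Txn 6: debit+=35
Total debits = 1108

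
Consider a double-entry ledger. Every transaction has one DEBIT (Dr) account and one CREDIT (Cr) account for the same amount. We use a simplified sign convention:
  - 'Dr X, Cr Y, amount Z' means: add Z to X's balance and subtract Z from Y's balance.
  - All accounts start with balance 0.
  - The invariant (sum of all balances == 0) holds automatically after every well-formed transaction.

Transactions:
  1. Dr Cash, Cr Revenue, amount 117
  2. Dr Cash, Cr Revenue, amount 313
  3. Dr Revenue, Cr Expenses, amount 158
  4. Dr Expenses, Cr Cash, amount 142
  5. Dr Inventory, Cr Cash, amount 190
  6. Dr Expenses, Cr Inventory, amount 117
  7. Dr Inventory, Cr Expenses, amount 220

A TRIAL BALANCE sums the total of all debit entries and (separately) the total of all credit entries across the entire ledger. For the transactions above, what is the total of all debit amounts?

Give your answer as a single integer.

Answer: 1257

Derivation:
Txn 1: debit+=117
Txn 2: debit+=313
Txn 3: debit+=158
Txn 4: debit+=142
Txn 5: debit+=190
Txn 6: debit+=117
Txn 7: debit+=220
Total debits = 1257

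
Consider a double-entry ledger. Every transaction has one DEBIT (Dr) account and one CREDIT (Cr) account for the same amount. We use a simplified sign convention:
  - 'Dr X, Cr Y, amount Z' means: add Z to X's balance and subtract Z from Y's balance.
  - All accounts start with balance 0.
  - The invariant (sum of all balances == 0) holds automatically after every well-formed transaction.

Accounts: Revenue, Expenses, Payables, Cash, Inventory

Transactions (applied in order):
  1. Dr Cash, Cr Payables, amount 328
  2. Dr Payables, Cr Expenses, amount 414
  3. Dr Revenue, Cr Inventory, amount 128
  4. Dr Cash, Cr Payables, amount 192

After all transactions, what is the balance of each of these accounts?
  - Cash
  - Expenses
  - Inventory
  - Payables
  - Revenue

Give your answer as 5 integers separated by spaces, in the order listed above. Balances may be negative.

Answer: 520 -414 -128 -106 128

Derivation:
After txn 1 (Dr Cash, Cr Payables, amount 328): Cash=328 Payables=-328
After txn 2 (Dr Payables, Cr Expenses, amount 414): Cash=328 Expenses=-414 Payables=86
After txn 3 (Dr Revenue, Cr Inventory, amount 128): Cash=328 Expenses=-414 Inventory=-128 Payables=86 Revenue=128
After txn 4 (Dr Cash, Cr Payables, amount 192): Cash=520 Expenses=-414 Inventory=-128 Payables=-106 Revenue=128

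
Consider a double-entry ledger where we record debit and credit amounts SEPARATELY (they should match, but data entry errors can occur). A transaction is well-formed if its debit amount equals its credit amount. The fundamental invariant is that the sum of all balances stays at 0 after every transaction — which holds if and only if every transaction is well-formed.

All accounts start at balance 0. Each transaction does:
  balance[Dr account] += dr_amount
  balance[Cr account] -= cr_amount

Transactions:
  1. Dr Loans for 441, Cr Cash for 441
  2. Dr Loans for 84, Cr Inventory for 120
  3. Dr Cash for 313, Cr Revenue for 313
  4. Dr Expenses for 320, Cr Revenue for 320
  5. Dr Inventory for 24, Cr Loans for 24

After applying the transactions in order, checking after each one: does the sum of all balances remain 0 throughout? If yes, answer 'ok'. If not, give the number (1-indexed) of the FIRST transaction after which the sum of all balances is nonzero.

Answer: 2

Derivation:
After txn 1: dr=441 cr=441 sum_balances=0
After txn 2: dr=84 cr=120 sum_balances=-36
After txn 3: dr=313 cr=313 sum_balances=-36
After txn 4: dr=320 cr=320 sum_balances=-36
After txn 5: dr=24 cr=24 sum_balances=-36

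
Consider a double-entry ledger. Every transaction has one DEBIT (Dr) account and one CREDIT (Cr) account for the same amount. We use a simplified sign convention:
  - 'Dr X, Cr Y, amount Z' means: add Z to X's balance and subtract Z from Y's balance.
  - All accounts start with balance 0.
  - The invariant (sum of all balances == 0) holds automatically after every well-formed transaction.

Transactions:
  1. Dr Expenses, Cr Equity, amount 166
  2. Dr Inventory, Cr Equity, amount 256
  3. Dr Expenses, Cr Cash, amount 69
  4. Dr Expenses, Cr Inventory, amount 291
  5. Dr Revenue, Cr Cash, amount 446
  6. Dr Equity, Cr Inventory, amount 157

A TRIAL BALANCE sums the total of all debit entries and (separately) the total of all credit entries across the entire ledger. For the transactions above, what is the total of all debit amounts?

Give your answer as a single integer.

Answer: 1385

Derivation:
Txn 1: debit+=166
Txn 2: debit+=256
Txn 3: debit+=69
Txn 4: debit+=291
Txn 5: debit+=446
Txn 6: debit+=157
Total debits = 1385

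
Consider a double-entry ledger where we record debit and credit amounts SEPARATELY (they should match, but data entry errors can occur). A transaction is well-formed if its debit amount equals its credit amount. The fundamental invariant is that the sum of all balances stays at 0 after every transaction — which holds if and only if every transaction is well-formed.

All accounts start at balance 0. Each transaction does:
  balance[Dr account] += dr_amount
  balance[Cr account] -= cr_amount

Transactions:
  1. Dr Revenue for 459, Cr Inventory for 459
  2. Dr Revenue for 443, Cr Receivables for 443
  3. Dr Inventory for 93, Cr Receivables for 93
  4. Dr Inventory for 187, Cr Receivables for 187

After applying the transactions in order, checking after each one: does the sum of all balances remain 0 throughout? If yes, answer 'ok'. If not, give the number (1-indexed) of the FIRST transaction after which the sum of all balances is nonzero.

Answer: ok

Derivation:
After txn 1: dr=459 cr=459 sum_balances=0
After txn 2: dr=443 cr=443 sum_balances=0
After txn 3: dr=93 cr=93 sum_balances=0
After txn 4: dr=187 cr=187 sum_balances=0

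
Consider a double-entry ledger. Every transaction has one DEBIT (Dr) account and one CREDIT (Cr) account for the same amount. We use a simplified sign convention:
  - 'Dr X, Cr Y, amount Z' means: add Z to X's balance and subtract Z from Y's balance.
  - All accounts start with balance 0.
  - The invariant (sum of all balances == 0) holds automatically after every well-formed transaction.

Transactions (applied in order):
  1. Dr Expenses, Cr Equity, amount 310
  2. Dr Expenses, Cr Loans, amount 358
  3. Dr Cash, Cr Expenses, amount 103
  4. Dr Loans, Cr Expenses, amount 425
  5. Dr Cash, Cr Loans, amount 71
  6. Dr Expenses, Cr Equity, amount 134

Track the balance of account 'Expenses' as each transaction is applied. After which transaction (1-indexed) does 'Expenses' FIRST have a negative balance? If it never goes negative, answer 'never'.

After txn 1: Expenses=310
After txn 2: Expenses=668
After txn 3: Expenses=565
After txn 4: Expenses=140
After txn 5: Expenses=140
After txn 6: Expenses=274

Answer: never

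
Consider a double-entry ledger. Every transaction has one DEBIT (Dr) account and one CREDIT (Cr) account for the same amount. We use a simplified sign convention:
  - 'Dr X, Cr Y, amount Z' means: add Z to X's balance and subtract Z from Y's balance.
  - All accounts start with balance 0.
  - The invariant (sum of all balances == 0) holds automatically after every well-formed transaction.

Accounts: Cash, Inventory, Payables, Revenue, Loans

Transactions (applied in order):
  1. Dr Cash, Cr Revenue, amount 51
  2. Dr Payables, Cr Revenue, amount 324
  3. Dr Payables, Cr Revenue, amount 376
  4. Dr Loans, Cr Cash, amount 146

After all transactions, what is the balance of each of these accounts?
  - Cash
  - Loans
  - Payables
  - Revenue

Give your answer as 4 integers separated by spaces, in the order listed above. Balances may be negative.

Answer: -95 146 700 -751

Derivation:
After txn 1 (Dr Cash, Cr Revenue, amount 51): Cash=51 Revenue=-51
After txn 2 (Dr Payables, Cr Revenue, amount 324): Cash=51 Payables=324 Revenue=-375
After txn 3 (Dr Payables, Cr Revenue, amount 376): Cash=51 Payables=700 Revenue=-751
After txn 4 (Dr Loans, Cr Cash, amount 146): Cash=-95 Loans=146 Payables=700 Revenue=-751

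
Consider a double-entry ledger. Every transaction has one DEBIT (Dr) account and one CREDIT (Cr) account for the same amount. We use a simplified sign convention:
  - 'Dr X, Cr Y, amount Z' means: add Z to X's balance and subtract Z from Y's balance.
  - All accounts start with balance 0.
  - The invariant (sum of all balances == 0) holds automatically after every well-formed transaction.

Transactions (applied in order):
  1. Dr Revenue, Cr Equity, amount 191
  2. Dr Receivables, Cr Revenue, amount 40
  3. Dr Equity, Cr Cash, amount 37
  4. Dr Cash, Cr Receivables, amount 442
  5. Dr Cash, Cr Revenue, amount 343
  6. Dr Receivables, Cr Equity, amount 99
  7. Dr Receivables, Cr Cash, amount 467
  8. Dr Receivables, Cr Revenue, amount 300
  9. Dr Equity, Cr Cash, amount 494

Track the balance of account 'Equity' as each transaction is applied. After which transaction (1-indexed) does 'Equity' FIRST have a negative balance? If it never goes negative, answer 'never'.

After txn 1: Equity=-191

Answer: 1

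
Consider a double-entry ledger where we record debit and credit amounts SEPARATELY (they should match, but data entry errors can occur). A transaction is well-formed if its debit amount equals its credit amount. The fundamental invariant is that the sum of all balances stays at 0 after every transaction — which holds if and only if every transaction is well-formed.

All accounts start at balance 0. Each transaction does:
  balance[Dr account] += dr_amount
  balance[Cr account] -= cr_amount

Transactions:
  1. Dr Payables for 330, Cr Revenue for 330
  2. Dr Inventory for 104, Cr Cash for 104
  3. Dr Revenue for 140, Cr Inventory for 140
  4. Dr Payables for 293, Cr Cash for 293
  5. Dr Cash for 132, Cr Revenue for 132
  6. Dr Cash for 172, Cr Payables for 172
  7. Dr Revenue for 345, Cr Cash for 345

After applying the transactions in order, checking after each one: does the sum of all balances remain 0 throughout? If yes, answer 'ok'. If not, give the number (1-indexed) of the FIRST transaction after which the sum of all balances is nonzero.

Answer: ok

Derivation:
After txn 1: dr=330 cr=330 sum_balances=0
After txn 2: dr=104 cr=104 sum_balances=0
After txn 3: dr=140 cr=140 sum_balances=0
After txn 4: dr=293 cr=293 sum_balances=0
After txn 5: dr=132 cr=132 sum_balances=0
After txn 6: dr=172 cr=172 sum_balances=0
After txn 7: dr=345 cr=345 sum_balances=0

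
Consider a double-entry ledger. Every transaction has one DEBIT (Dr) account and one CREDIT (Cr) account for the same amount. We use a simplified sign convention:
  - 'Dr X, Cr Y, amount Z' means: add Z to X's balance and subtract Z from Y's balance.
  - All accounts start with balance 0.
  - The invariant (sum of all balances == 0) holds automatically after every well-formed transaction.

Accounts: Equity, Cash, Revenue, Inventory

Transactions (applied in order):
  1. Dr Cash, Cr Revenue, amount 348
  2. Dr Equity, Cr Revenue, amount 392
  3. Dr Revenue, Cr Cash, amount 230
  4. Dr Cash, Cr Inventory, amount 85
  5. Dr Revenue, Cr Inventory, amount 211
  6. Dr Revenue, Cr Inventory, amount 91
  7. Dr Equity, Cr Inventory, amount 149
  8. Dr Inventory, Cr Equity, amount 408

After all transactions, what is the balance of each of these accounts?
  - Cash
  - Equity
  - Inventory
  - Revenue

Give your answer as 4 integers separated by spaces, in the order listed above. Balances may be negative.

Answer: 203 133 -128 -208

Derivation:
After txn 1 (Dr Cash, Cr Revenue, amount 348): Cash=348 Revenue=-348
After txn 2 (Dr Equity, Cr Revenue, amount 392): Cash=348 Equity=392 Revenue=-740
After txn 3 (Dr Revenue, Cr Cash, amount 230): Cash=118 Equity=392 Revenue=-510
After txn 4 (Dr Cash, Cr Inventory, amount 85): Cash=203 Equity=392 Inventory=-85 Revenue=-510
After txn 5 (Dr Revenue, Cr Inventory, amount 211): Cash=203 Equity=392 Inventory=-296 Revenue=-299
After txn 6 (Dr Revenue, Cr Inventory, amount 91): Cash=203 Equity=392 Inventory=-387 Revenue=-208
After txn 7 (Dr Equity, Cr Inventory, amount 149): Cash=203 Equity=541 Inventory=-536 Revenue=-208
After txn 8 (Dr Inventory, Cr Equity, amount 408): Cash=203 Equity=133 Inventory=-128 Revenue=-208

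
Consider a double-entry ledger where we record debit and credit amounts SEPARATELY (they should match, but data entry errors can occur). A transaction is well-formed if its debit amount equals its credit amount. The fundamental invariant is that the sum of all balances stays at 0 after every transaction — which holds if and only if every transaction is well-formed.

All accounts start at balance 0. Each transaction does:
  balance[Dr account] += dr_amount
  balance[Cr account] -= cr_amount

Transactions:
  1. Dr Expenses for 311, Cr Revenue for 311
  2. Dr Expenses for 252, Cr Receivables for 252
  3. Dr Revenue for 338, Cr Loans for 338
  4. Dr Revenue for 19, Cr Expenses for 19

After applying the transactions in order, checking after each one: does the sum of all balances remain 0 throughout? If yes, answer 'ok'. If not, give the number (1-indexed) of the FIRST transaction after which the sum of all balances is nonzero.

Answer: ok

Derivation:
After txn 1: dr=311 cr=311 sum_balances=0
After txn 2: dr=252 cr=252 sum_balances=0
After txn 3: dr=338 cr=338 sum_balances=0
After txn 4: dr=19 cr=19 sum_balances=0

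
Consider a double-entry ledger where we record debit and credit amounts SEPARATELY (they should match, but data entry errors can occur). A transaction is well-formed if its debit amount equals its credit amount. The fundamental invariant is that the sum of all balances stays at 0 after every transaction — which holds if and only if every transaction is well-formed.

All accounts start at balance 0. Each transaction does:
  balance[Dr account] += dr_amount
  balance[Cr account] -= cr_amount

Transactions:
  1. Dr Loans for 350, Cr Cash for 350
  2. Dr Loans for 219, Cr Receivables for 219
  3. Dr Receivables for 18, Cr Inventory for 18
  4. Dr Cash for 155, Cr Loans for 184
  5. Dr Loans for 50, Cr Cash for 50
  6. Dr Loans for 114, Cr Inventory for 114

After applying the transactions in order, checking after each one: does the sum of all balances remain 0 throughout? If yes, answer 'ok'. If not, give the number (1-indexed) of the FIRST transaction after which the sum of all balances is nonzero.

Answer: 4

Derivation:
After txn 1: dr=350 cr=350 sum_balances=0
After txn 2: dr=219 cr=219 sum_balances=0
After txn 3: dr=18 cr=18 sum_balances=0
After txn 4: dr=155 cr=184 sum_balances=-29
After txn 5: dr=50 cr=50 sum_balances=-29
After txn 6: dr=114 cr=114 sum_balances=-29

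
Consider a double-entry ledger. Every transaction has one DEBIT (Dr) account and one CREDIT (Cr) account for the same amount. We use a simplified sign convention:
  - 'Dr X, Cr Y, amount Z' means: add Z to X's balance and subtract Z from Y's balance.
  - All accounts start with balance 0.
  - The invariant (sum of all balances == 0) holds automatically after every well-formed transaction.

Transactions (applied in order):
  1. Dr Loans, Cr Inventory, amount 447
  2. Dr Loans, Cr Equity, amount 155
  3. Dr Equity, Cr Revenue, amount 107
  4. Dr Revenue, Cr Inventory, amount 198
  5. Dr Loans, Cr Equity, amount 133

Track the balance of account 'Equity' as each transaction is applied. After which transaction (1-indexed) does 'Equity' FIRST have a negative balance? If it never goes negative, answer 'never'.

After txn 1: Equity=0
After txn 2: Equity=-155

Answer: 2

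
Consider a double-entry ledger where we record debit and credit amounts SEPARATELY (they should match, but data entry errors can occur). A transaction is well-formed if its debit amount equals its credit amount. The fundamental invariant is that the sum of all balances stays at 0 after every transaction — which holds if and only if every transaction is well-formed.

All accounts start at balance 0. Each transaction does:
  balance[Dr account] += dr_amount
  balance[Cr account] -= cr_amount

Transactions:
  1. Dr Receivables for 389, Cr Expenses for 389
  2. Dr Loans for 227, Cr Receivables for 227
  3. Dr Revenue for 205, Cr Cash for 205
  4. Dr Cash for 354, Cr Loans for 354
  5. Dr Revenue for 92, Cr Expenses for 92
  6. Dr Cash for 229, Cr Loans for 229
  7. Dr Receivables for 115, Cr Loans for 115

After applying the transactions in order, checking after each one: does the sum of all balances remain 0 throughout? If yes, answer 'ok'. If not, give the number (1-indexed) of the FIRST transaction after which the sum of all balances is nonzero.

Answer: ok

Derivation:
After txn 1: dr=389 cr=389 sum_balances=0
After txn 2: dr=227 cr=227 sum_balances=0
After txn 3: dr=205 cr=205 sum_balances=0
After txn 4: dr=354 cr=354 sum_balances=0
After txn 5: dr=92 cr=92 sum_balances=0
After txn 6: dr=229 cr=229 sum_balances=0
After txn 7: dr=115 cr=115 sum_balances=0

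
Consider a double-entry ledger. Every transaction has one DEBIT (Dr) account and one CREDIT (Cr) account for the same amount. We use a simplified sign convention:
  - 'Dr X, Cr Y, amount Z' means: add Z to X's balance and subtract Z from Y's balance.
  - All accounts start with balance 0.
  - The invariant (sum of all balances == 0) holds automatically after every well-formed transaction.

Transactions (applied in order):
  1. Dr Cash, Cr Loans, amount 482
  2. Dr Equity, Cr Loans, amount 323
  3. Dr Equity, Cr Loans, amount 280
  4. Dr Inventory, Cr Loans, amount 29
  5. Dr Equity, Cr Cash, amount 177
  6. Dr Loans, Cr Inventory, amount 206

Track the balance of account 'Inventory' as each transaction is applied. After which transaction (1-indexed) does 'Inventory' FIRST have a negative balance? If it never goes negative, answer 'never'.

Answer: 6

Derivation:
After txn 1: Inventory=0
After txn 2: Inventory=0
After txn 3: Inventory=0
After txn 4: Inventory=29
After txn 5: Inventory=29
After txn 6: Inventory=-177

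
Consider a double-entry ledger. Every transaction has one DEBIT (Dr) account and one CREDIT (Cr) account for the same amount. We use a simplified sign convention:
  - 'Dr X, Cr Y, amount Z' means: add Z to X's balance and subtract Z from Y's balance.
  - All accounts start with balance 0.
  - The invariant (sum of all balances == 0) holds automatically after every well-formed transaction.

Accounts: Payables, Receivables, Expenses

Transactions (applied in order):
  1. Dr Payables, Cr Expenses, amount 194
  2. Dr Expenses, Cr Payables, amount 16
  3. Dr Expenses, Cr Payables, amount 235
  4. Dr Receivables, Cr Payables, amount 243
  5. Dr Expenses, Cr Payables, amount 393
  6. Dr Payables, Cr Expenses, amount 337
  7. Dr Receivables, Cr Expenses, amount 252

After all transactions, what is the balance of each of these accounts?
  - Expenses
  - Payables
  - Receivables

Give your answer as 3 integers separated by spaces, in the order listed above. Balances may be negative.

Answer: -139 -356 495

Derivation:
After txn 1 (Dr Payables, Cr Expenses, amount 194): Expenses=-194 Payables=194
After txn 2 (Dr Expenses, Cr Payables, amount 16): Expenses=-178 Payables=178
After txn 3 (Dr Expenses, Cr Payables, amount 235): Expenses=57 Payables=-57
After txn 4 (Dr Receivables, Cr Payables, amount 243): Expenses=57 Payables=-300 Receivables=243
After txn 5 (Dr Expenses, Cr Payables, amount 393): Expenses=450 Payables=-693 Receivables=243
After txn 6 (Dr Payables, Cr Expenses, amount 337): Expenses=113 Payables=-356 Receivables=243
After txn 7 (Dr Receivables, Cr Expenses, amount 252): Expenses=-139 Payables=-356 Receivables=495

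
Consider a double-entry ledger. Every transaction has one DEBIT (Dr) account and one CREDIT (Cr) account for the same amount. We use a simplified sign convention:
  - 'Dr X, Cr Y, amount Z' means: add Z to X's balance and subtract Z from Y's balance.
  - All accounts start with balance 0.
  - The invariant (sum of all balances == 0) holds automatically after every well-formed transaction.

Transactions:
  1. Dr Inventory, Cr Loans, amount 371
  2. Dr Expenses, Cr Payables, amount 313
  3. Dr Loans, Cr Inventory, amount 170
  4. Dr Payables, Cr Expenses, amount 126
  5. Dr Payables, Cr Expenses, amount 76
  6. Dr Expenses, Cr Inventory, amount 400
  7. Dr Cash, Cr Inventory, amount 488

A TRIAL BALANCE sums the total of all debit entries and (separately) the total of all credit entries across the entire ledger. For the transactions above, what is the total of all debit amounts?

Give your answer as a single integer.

Txn 1: debit+=371
Txn 2: debit+=313
Txn 3: debit+=170
Txn 4: debit+=126
Txn 5: debit+=76
Txn 6: debit+=400
Txn 7: debit+=488
Total debits = 1944

Answer: 1944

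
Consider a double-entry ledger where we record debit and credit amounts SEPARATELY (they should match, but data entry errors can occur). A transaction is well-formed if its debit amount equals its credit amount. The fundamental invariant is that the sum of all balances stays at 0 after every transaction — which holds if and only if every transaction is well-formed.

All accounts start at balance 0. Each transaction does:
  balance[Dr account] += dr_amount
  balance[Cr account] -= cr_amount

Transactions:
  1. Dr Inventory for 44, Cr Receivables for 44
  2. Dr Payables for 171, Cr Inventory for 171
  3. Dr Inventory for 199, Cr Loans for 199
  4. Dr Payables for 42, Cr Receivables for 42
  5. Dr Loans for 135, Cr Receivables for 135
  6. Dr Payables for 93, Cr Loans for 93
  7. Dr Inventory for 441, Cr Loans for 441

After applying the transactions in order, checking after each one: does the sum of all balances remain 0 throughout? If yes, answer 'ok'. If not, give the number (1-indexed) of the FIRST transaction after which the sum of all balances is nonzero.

After txn 1: dr=44 cr=44 sum_balances=0
After txn 2: dr=171 cr=171 sum_balances=0
After txn 3: dr=199 cr=199 sum_balances=0
After txn 4: dr=42 cr=42 sum_balances=0
After txn 5: dr=135 cr=135 sum_balances=0
After txn 6: dr=93 cr=93 sum_balances=0
After txn 7: dr=441 cr=441 sum_balances=0

Answer: ok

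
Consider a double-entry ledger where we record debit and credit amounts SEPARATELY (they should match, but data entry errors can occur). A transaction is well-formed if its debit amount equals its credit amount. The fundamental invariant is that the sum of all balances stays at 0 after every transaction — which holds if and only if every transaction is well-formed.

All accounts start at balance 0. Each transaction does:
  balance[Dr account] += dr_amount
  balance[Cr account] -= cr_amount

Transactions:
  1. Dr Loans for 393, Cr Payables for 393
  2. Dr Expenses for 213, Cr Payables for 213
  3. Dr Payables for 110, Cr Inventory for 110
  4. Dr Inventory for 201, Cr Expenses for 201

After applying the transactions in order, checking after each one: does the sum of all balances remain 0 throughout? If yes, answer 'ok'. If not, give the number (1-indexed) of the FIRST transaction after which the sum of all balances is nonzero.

Answer: ok

Derivation:
After txn 1: dr=393 cr=393 sum_balances=0
After txn 2: dr=213 cr=213 sum_balances=0
After txn 3: dr=110 cr=110 sum_balances=0
After txn 4: dr=201 cr=201 sum_balances=0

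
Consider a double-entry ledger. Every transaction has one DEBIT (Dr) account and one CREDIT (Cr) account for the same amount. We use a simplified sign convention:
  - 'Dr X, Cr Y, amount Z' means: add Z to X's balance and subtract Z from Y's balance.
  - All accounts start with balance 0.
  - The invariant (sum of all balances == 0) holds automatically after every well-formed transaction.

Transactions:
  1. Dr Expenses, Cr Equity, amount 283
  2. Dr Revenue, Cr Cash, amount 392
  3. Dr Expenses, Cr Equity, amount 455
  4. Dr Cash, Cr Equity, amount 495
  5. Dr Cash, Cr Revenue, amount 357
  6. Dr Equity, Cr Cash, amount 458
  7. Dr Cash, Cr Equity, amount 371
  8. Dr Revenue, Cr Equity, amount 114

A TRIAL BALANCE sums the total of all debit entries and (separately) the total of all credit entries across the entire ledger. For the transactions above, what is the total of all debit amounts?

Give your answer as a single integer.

Answer: 2925

Derivation:
Txn 1: debit+=283
Txn 2: debit+=392
Txn 3: debit+=455
Txn 4: debit+=495
Txn 5: debit+=357
Txn 6: debit+=458
Txn 7: debit+=371
Txn 8: debit+=114
Total debits = 2925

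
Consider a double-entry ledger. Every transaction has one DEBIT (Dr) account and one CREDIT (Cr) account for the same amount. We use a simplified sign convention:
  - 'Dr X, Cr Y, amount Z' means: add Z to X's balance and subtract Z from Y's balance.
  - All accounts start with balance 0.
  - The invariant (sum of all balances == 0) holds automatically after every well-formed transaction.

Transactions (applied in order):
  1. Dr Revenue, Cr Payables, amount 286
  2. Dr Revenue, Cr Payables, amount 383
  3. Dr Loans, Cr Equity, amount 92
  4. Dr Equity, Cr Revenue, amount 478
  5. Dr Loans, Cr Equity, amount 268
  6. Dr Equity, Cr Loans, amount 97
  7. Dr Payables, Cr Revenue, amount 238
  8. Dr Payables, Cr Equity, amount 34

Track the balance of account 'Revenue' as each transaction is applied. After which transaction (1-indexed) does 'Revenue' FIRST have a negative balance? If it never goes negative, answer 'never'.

After txn 1: Revenue=286
After txn 2: Revenue=669
After txn 3: Revenue=669
After txn 4: Revenue=191
After txn 5: Revenue=191
After txn 6: Revenue=191
After txn 7: Revenue=-47

Answer: 7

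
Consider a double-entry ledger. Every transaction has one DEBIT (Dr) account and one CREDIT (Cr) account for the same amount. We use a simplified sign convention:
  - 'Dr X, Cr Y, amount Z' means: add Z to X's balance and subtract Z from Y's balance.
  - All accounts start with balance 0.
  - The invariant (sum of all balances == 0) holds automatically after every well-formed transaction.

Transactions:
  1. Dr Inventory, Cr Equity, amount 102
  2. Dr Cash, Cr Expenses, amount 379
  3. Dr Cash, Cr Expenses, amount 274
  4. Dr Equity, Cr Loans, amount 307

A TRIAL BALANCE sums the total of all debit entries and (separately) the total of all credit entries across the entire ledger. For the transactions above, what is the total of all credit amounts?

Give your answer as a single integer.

Txn 1: credit+=102
Txn 2: credit+=379
Txn 3: credit+=274
Txn 4: credit+=307
Total credits = 1062

Answer: 1062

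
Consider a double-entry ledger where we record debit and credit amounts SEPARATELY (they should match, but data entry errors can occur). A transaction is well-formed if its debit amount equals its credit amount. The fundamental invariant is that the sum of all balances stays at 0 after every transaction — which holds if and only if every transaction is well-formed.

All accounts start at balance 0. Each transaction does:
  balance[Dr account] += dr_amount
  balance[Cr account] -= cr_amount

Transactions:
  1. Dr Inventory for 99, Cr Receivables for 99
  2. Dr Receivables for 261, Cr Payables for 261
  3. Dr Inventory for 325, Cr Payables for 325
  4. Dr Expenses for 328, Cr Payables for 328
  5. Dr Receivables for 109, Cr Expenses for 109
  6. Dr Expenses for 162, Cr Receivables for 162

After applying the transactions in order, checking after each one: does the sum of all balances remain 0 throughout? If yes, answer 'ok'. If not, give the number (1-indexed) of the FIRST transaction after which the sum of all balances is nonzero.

Answer: ok

Derivation:
After txn 1: dr=99 cr=99 sum_balances=0
After txn 2: dr=261 cr=261 sum_balances=0
After txn 3: dr=325 cr=325 sum_balances=0
After txn 4: dr=328 cr=328 sum_balances=0
After txn 5: dr=109 cr=109 sum_balances=0
After txn 6: dr=162 cr=162 sum_balances=0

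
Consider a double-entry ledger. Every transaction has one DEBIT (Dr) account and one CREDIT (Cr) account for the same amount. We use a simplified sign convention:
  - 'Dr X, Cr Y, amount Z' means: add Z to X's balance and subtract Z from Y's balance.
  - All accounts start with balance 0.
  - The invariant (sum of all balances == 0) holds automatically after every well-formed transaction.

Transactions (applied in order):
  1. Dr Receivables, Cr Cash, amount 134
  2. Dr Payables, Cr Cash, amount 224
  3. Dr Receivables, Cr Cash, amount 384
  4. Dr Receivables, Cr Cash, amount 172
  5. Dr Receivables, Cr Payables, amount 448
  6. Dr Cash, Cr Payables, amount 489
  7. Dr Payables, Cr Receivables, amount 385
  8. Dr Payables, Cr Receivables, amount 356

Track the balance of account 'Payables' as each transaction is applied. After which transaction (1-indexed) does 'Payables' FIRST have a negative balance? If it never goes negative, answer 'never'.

After txn 1: Payables=0
After txn 2: Payables=224
After txn 3: Payables=224
After txn 4: Payables=224
After txn 5: Payables=-224

Answer: 5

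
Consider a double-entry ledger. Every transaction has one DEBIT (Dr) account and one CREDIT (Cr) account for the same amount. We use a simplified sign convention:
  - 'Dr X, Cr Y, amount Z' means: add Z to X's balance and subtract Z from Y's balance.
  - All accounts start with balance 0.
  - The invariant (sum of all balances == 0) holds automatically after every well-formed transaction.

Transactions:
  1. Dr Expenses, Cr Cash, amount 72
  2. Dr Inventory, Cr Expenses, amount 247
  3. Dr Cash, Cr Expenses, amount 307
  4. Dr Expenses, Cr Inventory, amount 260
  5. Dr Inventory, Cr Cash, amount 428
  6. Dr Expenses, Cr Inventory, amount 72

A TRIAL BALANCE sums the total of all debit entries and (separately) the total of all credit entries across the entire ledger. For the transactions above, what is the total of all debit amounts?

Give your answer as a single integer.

Answer: 1386

Derivation:
Txn 1: debit+=72
Txn 2: debit+=247
Txn 3: debit+=307
Txn 4: debit+=260
Txn 5: debit+=428
Txn 6: debit+=72
Total debits = 1386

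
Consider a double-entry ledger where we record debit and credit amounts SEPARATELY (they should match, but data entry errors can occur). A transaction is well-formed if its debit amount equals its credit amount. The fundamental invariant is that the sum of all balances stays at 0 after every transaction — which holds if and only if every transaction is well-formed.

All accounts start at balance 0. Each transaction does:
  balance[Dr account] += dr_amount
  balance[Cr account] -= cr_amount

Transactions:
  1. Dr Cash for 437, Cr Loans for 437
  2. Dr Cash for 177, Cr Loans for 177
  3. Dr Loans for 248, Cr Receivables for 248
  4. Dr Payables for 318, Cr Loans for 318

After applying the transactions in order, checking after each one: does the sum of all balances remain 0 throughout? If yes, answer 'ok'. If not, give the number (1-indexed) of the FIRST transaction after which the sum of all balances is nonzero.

Answer: ok

Derivation:
After txn 1: dr=437 cr=437 sum_balances=0
After txn 2: dr=177 cr=177 sum_balances=0
After txn 3: dr=248 cr=248 sum_balances=0
After txn 4: dr=318 cr=318 sum_balances=0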